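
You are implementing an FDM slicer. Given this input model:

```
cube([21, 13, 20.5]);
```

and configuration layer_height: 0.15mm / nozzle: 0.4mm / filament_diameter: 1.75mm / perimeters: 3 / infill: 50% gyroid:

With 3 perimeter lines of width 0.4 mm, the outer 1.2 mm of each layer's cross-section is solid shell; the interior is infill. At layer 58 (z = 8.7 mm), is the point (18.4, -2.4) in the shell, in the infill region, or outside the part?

At z = 8.7 mm: the 21×13 cube contributes its full rectangle. Overall, the cross-section is a single solid region. The nearest boundary edge runs (0.00, 0.00)→(21.00, 0.00); distance from the point to it = 2.40 mm. The point is not inside any of the regions above, so it lies outside the cross-section (2.40 mm from the nearest boundary).

outside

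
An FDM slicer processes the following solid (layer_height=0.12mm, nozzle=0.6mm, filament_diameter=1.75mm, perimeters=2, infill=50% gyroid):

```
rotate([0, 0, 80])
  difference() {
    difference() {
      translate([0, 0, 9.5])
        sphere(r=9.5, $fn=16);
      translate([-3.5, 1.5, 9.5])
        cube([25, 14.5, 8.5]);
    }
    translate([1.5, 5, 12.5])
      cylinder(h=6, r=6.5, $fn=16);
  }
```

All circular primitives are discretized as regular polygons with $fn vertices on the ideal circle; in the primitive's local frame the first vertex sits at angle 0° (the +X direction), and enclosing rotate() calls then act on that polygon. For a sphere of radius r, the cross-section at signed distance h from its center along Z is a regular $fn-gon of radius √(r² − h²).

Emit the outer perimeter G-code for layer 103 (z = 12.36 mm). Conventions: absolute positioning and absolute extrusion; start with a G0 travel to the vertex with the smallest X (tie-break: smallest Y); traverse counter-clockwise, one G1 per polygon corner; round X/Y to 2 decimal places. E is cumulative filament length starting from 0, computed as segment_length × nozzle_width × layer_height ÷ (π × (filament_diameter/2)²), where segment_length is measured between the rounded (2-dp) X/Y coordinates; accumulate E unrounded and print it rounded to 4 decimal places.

G0 X-8.83 Y-2.00 Z12.36
G1 X-7.42 Y-5.20 E0.1047
G1 X-4.87 Y-7.64 E0.2103
G1 X-1.57 Y-8.92 E0.3163
G1 X1.96 Y-8.84 E0.4220
G1 X5.20 Y-7.42 E0.5279
G1 X7.64 Y-4.87 E0.6335
G1 X8.92 Y-1.57 E0.7395
G1 X8.84 Y1.96 E0.8452
G1 X7.42 Y5.20 E0.9511
G1 X4.87 Y7.64 E1.0567
G1 X1.57 Y8.92 E1.1627
G1 X0.04 Y8.89 E1.2085
G1 X-2.08 Y-3.19 E1.5756
G1 X-8.83 Y-2.00 E1.7808

At z = 12.36 mm: the r=9.5 sphere contributes a regular 16-gon of circumradius √(9.5²−2.86²) = 9.059; the cube at (-3.5, 1.5) is present — its section is the full 25×14.5 rectangle; Taking the first minus the rest: starting from the r=9.5 sphere, the 25×14.5 cube at (-3.5, 1.5) partially overlaps it — only the 74.69 mm² overlap (of its 362.50 mm²) is removed, clipping the outline — 1 connected region; the cylinder at (1.5, 5) does not reach this height (z outside [12.5, 18.5]); Subtracting the remaining from the first: none of the subtracted shapes is present at this height, so the result so far is unchanged — 1 connected region; (whole slice rotated 80° about Z — lengths, areas and connectivity unchanged). The outline is a single polygon with 14 vertices. Extrusion per mm of travel: 0.6 × 0.12 / (π × 0.875²) = 0.029934. Accumulating E over each segment gives final E = 1.7808.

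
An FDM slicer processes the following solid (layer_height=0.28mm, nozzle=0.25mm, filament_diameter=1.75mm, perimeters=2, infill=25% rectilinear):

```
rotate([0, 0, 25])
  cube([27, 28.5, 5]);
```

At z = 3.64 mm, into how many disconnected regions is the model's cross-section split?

At z = 3.64 mm: the 27×28.5 cube contributes its full rectangle; (rotated 25° about Z; rotation is an isometry so areas/perimeters/island counts are preserved). The result has 1 disconnected region.

1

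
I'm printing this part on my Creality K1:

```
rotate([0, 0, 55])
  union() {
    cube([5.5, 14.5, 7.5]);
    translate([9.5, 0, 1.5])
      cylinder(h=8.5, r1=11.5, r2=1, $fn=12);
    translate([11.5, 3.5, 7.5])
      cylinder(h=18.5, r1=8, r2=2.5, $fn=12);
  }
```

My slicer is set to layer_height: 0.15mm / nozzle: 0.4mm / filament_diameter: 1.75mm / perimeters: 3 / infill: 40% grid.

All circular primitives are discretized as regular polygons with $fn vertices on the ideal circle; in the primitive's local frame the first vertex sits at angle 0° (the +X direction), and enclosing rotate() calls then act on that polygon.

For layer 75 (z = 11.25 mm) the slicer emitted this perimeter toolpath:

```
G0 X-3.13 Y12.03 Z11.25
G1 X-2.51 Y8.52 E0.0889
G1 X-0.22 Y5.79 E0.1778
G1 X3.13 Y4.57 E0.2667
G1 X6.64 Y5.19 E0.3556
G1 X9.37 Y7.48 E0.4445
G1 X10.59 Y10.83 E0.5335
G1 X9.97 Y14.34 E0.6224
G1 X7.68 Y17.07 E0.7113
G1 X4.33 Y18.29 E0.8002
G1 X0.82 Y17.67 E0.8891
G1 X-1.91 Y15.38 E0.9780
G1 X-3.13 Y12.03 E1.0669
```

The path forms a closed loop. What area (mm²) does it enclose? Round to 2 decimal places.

Apply the shoelace formula to the sequence of (X, Y) vertices; enclosed area = 142.24 mm².

142.24 mm²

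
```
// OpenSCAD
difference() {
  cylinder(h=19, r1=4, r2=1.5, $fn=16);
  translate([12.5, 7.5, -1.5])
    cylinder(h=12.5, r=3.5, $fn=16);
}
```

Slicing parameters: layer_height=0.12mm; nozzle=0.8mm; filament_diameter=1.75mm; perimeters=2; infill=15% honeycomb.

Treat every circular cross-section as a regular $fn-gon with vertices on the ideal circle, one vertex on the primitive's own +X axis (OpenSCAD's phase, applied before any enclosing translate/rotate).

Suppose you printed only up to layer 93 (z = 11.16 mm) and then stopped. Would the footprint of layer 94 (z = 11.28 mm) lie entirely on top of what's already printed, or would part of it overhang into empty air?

Compare the two slices. At z = 11.16: the cone contributes a regular 16-gon of circumradius 2.532 (interpolated between r1=4 and r2=1.5 at t=0.587) (area = (16/2)·2.532²·sin(360°/16) = 19.62 mm²); the cylinder at (12.5, 7.5) does not reach this height (z outside [-1.5, 11]); After the difference (first − rest): none of the subtracted shapes is present at this height, so the cone is unchanged — area = 19.62 mm². At z = 11.28: the cone: at t=0.594 of its height the radius interpolates to r₁+(r₂−r₁)t = 2.516, giving a regular 16-gon of that circumradius (area = (16/2)·2.516²·sin(360°/16) = 19.38 mm²); the cylinder at (12.5, 7.5) is not intersected at this z (z outside [-1.5, 11]); Subtracting the remaining from the first: none of the subtracted shapes is present at this height, so the cone is unchanged — area = 19.38 mm². Checking containment: the cross-section at z = 11.28 is a subset of the cross-section at z = 11.16.

entirely on top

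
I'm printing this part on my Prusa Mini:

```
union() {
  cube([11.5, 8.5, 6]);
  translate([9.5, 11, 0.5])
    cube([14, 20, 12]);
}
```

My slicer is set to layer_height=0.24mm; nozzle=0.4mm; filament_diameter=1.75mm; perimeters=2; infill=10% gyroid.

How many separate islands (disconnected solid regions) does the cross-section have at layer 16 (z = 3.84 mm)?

At z = 3.84 mm: the 11.5×8.5 cube contributes its full rectangle; the 14×20 cube at (9.5, 11) contributes its full rectangle; Combining (union): the 2 present regions are separate (no shared area or edge), so areas and boundary lengths simply add and each stays a separate island — 2 connected regions. Overall, the cross-section has 2 separate islands. Island count = 2.

2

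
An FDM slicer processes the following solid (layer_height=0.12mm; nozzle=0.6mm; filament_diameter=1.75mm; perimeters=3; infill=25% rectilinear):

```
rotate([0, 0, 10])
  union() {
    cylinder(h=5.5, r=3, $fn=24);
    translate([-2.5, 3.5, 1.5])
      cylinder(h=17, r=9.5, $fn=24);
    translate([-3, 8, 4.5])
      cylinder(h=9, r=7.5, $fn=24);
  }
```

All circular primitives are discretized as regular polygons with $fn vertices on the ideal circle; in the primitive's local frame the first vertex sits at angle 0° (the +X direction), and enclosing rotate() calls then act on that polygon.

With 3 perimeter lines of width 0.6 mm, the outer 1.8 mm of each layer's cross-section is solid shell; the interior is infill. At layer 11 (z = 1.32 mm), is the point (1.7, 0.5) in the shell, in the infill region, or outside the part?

shell

At z = 1.32 mm: the cylinder: section is a regular 24-gon, circumradius r=3; the cylinder at (-2.5, 3.5) does not reach this height (z outside [1.5, 18.5]); the cylinder at (-3, 8) is absent (z outside [4.5, 13.5]); Combining (union): only the r=3 cylinder is present, so the union is just that shape — 1 connected region; (rotated 10° about Z; rotation is an isometry so areas/perimeters/island counts are preserved). Overall, the cross-section is a single solid region. Undo the 10° rotation: the query point maps to (1.761, 0.197) in the un-rotated model frame. The nearest boundary edge runs (3.00, 0.00)→(2.90, 0.78); distance from the point to it = 1.20 mm. The point is inside the cross-section, 1.20 mm from the nearest boundary — within the 1.8 mm shell band (3 × 0.6).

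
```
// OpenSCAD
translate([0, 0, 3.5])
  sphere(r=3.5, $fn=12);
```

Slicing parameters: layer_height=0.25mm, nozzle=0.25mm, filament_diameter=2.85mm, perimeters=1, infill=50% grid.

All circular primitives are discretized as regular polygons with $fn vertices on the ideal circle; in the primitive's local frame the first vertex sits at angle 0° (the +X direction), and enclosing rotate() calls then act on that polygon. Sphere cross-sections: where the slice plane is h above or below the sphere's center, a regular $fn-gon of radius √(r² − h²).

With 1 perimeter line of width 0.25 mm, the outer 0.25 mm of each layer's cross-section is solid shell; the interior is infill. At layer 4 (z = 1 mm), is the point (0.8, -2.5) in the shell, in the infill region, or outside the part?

outside

At z = 1 mm: the r=3.5 sphere contributes a regular 12-gon of circumradius √(3.5²−2.5²) = 2.449. Overall, the cross-section is a single solid region. The nearest boundary edge runs (-0.00, -2.45)→(1.22, -2.12); distance from the point to it = 0.26 mm. The point is not inside any of the regions above, so it lies outside the cross-section (0.26 mm from the nearest boundary).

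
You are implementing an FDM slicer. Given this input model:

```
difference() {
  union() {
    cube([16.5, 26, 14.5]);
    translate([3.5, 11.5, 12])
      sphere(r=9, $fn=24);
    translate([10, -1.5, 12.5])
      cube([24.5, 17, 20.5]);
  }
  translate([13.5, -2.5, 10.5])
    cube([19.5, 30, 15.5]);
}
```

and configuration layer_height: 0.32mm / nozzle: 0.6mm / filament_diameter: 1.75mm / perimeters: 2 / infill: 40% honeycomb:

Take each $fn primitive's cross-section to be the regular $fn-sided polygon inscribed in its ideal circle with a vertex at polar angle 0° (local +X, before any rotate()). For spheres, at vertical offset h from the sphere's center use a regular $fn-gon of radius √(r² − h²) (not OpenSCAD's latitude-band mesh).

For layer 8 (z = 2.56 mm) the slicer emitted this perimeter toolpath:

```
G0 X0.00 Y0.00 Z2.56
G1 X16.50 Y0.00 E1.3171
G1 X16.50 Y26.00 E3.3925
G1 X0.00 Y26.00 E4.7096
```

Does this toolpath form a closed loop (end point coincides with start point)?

Start point (G0): (0.00, 0.00). End point (last G1): the path does not return to the start — open.

no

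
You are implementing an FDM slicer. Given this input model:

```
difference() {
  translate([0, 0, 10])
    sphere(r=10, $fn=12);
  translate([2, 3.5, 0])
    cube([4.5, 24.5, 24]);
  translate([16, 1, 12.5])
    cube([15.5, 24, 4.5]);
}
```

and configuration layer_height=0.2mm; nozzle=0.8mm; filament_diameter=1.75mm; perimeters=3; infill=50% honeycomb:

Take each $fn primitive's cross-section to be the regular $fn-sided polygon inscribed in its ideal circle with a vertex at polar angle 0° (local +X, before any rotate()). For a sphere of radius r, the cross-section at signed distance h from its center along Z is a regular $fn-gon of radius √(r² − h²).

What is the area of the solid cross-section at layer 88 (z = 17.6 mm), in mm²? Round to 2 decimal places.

At z = 17.6 mm: the r=10 sphere slices to a regular 12-gon of circumradius 6.499 (√(r²−h²) with h=7.6 from center) (area = (12/2)·6.499²·sin(360°/12) = 126.72 mm²); the cube at (2, 3.5) (footprint 4.5×24.5) is included at this height (area 110.25 mm²); the cube at (16, 1) is not intersected at this z (z outside [12.5, 17]); After the difference (first − rest): starting from the r=10 sphere (126.72 mm²), the 4.5×24.5 cube at (2, 3.5) partially overlaps it — only the 5.13 mm² overlap (of its 110.25 mm²) is removed, clipping the outline — area = 121.59 mm². Overall, the cross-section is a single solid region. Net area = 121.59 mm².

121.59 mm²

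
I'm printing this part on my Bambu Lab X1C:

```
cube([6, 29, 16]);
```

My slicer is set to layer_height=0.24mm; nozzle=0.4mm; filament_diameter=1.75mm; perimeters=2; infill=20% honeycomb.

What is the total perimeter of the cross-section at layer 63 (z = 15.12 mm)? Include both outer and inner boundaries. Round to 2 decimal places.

At z = 15.12 mm: the 6×29 cube contributes its full rectangle (perimeter 70.00 mm). Overall, the cross-section is a single solid region. Total boundary length (outer) = 70.00 mm.

70.00 mm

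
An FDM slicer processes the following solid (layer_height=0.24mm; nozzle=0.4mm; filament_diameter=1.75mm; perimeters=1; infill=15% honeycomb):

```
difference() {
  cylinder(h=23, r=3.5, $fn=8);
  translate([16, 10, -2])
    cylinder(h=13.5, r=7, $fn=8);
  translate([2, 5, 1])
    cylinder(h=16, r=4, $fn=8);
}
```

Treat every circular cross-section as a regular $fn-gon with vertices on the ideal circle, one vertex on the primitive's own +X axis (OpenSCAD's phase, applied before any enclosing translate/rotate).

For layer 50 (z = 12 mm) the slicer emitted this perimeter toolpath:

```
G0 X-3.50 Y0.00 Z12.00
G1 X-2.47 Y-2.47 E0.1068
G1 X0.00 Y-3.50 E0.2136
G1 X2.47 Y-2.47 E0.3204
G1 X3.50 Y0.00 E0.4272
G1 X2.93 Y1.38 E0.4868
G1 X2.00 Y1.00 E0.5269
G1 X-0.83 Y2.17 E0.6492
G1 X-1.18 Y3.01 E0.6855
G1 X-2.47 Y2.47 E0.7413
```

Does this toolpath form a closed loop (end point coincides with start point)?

Start point (G0): (-3.50, 0.00). End point (last G1): the path does not return to the start — open.

no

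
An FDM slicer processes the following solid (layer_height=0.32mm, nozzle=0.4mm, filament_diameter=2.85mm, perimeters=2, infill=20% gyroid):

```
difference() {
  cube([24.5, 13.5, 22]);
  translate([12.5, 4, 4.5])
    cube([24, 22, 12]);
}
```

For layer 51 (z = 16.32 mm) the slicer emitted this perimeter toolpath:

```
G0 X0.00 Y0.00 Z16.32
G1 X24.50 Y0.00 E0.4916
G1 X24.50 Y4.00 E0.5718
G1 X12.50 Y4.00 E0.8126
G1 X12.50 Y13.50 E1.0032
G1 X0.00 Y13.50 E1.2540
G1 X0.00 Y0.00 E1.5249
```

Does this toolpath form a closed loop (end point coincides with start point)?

yes

Start point (G0): (0.00, 0.00). End point (last G1): the path returns to the start — closed.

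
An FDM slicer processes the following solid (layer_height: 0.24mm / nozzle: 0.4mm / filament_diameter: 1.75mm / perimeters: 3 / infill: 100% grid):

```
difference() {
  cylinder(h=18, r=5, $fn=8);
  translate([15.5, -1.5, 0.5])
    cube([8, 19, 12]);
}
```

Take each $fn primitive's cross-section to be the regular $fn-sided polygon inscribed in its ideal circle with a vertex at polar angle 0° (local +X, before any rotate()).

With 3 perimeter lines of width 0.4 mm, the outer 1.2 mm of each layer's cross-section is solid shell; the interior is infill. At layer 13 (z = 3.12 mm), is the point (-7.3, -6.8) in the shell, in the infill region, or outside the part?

outside

At z = 3.12 mm: the r=5 cylinder contributes a regular 8-gon of circumradius 5; the cube at (15.5, -1.5) (footprint 8×19) is included at this height; After the difference (first − rest): starting from the r=5 cylinder, the 8×19 cube at (15.5, -1.5) misses the remaining region (no effect) — 1 connected region. Overall, the cross-section is a single solid region. The nearest boundary edge runs (-0.00, -5.00)→(-3.54, -3.54); distance from the point to it = 4.98 mm. The point is not inside any of the regions above, so it lies outside the cross-section (4.98 mm from the nearest boundary).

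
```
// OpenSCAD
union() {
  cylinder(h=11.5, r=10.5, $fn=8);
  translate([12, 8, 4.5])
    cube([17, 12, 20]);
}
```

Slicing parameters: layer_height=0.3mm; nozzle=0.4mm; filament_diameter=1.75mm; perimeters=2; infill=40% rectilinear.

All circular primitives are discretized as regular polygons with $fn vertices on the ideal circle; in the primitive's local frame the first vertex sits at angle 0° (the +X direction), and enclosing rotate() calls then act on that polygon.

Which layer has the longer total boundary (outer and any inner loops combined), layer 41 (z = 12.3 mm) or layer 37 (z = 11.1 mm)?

Layer 41 (z = 12.3): the cylinder is absent (z outside [0, 11.5]); the cube at (12, 8) (footprint 17×12) is included at this height (perimeter 58.00 mm); Combining (union): only the 17×12 cube at (12, 8) is present, so the union is just that shape — boundary = 58.00 mm. So its perimeter = 58.00 mm. Layer 37 (z = 11.1): the r=10.5 cylinder gives a regular 8-gon of circumradius 10.5 (constant along its height) (perimeter = 2·8·10.500·sin(180°/8) = 64.29 mm); the 17×12 cube at (12, 8) contributes its full rectangle (perimeter 58.00 mm); Taking the union: the 2 present regions are separate (no shared area or edge), so areas and boundary lengths simply add and each stays a separate island — boundary = 122.29 mm. So its perimeter = 122.29 mm. Layer 37 is larger (122.29 vs 58.00 mm).

layer 37 (z = 11.1 mm)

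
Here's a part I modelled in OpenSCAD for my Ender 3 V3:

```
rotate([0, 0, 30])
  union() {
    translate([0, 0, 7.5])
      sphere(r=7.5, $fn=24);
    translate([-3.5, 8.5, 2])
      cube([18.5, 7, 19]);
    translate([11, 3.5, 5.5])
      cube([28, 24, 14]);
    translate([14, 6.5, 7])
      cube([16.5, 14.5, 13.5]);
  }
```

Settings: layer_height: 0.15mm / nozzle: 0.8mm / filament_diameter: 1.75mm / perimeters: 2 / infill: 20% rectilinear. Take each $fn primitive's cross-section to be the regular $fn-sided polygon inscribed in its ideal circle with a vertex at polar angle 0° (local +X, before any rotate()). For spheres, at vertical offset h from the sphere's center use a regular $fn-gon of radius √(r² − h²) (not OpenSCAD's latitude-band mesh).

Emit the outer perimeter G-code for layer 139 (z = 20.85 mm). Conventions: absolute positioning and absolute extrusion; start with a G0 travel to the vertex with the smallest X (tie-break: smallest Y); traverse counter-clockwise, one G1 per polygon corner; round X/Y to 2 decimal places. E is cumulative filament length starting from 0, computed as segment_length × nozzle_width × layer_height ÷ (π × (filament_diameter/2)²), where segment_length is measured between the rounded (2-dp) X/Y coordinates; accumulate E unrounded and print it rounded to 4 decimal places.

G0 X-10.78 Y11.67 Z20.85
G1 X-7.28 Y5.61 E0.3491
G1 X8.74 Y14.86 E1.2720
G1 X5.24 Y20.92 E1.6212
G1 X-10.78 Y11.67 E2.5441

At z = 20.85 mm: the sphere is absent (|z−center|=13.350 > r=7.5); the 18.5×7 cube at (-3.5, 8.5) contributes its full rectangle; the cube at (11, 3.5) is absent (z outside [5.5, 19.5]); the cube at (14, 6.5) is not intersected at this z (z outside [7, 20.5]); Combining (union): only the 18.5×7 cube at (-3.5, 8.5) is present, so the union is just that shape — 1 connected region; (rotated 30° about Z; rotation is an isometry so areas/perimeters/island counts are preserved). The outline is a single polygon with 4 vertices. Extrusion per mm of travel: 0.8 × 0.15 / (π × 0.875²) = 0.049890. Accumulating E over each segment gives final E = 2.5441.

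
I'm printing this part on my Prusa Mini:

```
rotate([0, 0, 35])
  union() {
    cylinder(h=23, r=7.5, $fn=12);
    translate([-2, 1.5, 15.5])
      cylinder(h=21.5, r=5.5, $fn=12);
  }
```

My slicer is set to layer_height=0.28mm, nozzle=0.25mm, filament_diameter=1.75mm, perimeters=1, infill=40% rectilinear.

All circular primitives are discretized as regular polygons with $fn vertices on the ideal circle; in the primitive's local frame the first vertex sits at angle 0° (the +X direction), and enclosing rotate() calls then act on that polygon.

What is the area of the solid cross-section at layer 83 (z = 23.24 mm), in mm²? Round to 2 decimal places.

90.75 mm²

At z = 23.24 mm: the cylinder is not intersected at this z (z outside [0, 23]); the r=5.5 cylinder at (-2, 1.5) gives a regular 12-gon of circumradius 5.5 (constant along its height) (area = (12/2)·5.500²·sin(360°/12) = 90.75 mm²); Merging all regions: only the r=5.5 cylinder at (-2, 1.5) is present, so the union is just that shape — area = 90.75 mm²; (rotated 35° about Z; rotation is an isometry so areas/perimeters/island counts are preserved). Overall, the cross-section is a single solid region. Net area = 90.75 mm².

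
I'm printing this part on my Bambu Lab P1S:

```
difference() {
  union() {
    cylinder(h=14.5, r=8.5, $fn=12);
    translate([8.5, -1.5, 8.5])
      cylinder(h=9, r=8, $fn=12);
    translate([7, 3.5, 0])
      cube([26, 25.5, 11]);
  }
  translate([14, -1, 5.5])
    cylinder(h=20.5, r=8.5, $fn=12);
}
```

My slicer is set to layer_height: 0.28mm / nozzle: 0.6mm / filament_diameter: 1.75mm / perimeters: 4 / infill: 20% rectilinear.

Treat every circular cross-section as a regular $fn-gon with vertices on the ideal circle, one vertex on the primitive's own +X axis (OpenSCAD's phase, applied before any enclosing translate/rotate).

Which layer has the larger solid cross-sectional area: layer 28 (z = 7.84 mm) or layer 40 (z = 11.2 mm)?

Layer 28 (z = 7.84): the cylinder: section is a regular 12-gon, circumradius r=8.5 (area = (12/2)·8.500²·sin(360°/12) = 216.75 mm²); the cylinder at (8.5, -1.5) does not reach this height (z outside [8.5, 17.5]); the 26×25.5 cube at (7, 3.5) contributes its full rectangle (area 663.00 mm²); Combining (union): the regions partially overlap — summed areas 879.75 mm² minus the doubly-counted overlap 0.41 mm² gives 879.34 mm² — area = 879.34 mm²; the r=8.5 cylinder at (14, -1) contributes a regular 12-gon of circumradius 8.5 (area = (12/2)·8.500²·sin(360°/12) = 216.75 mm²); Taking the first minus the rest: starting from that combined region (879.34 mm²), the r=8.5 cylinder at (14, -1) partially overlaps it — only the 52.77 mm² overlap (of its 216.75 mm²) is removed, clipping the outline — area = 826.57 mm². So its area = 826.57 mm². Layer 40 (z = 11.2): the r=8.5 cylinder contributes a regular 12-gon of circumradius 8.5 (area = (12/2)·8.500²·sin(360°/12) = 216.75 mm²); the cylinder at (8.5, -1.5): section is a regular 12-gon, circumradius r=8 (area = (12/2)·8.000²·sin(360°/12) = 192.00 mm²); the cube at (7, 3.5) is not intersected at this z (z outside [0, 11]); Taking the union: the regions partially overlap — summed areas 408.75 mm² minus the doubly-counted overlap 71.99 mm² gives 336.76 mm² — area = 336.76 mm²; the r=8.5 cylinder at (14, -1) gives a regular 12-gon of circumradius 8.5 (constant along its height) (area = (12/2)·8.500²·sin(360°/12) = 216.75 mm²); Taking the first minus the rest: starting from the result so far (336.76 mm²), the r=8.5 cylinder at (14, -1) partially overlaps it — only the 116.77 mm² overlap (of its 216.75 mm²) is removed, clipping the outline — area = 220.00 mm². So its area = 220.00 mm². Layer 28 is larger (826.57 vs 220.00 mm²).

layer 28 (z = 7.84 mm)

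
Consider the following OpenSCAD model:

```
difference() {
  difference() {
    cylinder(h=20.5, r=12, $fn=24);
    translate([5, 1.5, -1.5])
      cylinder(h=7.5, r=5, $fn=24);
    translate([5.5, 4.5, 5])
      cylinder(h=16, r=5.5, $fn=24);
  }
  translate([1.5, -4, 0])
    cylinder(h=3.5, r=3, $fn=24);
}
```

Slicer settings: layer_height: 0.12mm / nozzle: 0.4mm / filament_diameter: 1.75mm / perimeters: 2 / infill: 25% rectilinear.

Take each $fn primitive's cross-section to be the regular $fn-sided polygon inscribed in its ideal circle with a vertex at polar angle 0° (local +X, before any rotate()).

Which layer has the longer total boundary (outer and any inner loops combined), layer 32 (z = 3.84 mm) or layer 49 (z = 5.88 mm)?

Layer 32 (z = 3.84): the r=12 cylinder contributes a regular 24-gon of circumradius 12 (perimeter = 2·24·12.000·sin(180°/24) = 75.18 mm); the r=5 cylinder at (5, 1.5) gives a regular 24-gon of circumradius 5 (constant along its height) (perimeter = 2·24·5.000·sin(180°/24) = 31.33 mm); the cylinder at (5.5, 4.5) does not reach this height (z outside [5, 21]); Taking the first minus the rest: starting from the r=12 cylinder, the r=5 cylinder at (5, 1.5) lies wholly inside it (removes its full 77.65 mm² and its 31.33 mm outline becomes a hole wall) — boundary (outer + 1 inner loop) = 106.51 mm; the cylinder at (1.5, -4) is not intersected at this z (z outside [0, 3.5]); Taking the first minus the rest: none of the subtracted shapes is present at this height, so that combined region is unchanged — boundary (outer + 1 inner loop) = 106.51 mm. So its perimeter = 106.51 mm. Layer 49 (z = 5.88): the r=12 cylinder gives a regular 24-gon of circumradius 12 (constant along its height) (perimeter = 2·24·12.000·sin(180°/24) = 75.18 mm); the r=5 cylinder at (5, 1.5) contributes a regular 24-gon of circumradius 5 (perimeter = 2·24·5.000·sin(180°/24) = 31.33 mm); the cylinder at (5.5, 4.5): section is a regular 24-gon, circumradius r=5.5 (perimeter = 2·24·5.500·sin(180°/24) = 34.46 mm); After the difference (first − rest): starting from the r=12 cylinder, the r=5 cylinder at (5, 1.5) lies wholly inside it (removes its full 77.65 mm² and its 31.33 mm outline becomes a hole wall); the r=5.5 cylinder at (5.5, 4.5) partially overlaps it — only the 36.95 mm² overlap (of its 93.95 mm²) is removed, clipping the outline — boundary = 100.07 mm; the cylinder at (1.5, -4) is not intersected at this z (z outside [0, 3.5]); After the difference (first − rest): none of the subtracted shapes is present at this height, so that combined region is unchanged — boundary = 100.07 mm. So its perimeter = 100.07 mm. Layer 32 is larger (106.51 vs 100.07 mm).

layer 32 (z = 3.84 mm)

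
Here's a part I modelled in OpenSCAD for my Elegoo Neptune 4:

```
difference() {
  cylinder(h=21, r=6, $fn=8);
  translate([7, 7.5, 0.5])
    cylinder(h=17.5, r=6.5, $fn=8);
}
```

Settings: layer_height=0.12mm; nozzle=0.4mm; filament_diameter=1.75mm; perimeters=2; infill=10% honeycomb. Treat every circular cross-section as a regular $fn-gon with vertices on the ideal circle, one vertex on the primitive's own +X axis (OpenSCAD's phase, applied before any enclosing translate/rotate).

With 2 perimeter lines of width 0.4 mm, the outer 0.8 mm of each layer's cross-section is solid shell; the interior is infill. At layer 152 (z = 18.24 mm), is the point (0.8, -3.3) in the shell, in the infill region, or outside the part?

At z = 18.24 mm: the cylinder: section is a regular 8-gon, circumradius r=6; the cylinder at (7, 7.5) is absent (z outside [0.5, 18]); After the difference (first − rest): none of the subtracted shapes is present at this height, so the r=6 cylinder is unchanged — 1 connected region. Overall, the cross-section is a single solid region. The nearest boundary edge runs (-0.00, -6.00)→(4.24, -4.24); distance from the point to it = 2.19 mm. The point is inside the cross-section and 2.19 mm from the nearest boundary — more than the 0.8 mm shell width (2 × 0.4), so it's in the infill interior.

infill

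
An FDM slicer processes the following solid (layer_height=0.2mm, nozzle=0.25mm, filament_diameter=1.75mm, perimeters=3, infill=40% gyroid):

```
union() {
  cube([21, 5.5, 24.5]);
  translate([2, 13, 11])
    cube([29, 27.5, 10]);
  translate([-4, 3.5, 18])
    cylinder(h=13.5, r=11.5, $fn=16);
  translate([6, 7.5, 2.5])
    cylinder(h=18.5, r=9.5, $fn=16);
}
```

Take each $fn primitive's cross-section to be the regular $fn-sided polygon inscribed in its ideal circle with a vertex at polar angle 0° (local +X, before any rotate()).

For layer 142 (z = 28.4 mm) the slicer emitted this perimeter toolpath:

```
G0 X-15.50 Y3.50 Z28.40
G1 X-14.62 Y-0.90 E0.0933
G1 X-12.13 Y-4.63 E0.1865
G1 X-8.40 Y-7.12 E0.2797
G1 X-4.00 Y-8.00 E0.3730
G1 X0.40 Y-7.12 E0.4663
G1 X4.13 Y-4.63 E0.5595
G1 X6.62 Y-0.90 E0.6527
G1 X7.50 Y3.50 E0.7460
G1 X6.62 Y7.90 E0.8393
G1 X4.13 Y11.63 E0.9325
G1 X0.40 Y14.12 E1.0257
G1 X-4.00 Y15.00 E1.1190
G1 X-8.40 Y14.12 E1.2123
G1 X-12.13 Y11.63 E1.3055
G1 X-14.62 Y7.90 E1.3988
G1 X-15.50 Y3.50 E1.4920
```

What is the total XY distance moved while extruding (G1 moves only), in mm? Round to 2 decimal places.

Sum the Euclidean lengths of each G1 segment: total = 71.78 mm.

71.78 mm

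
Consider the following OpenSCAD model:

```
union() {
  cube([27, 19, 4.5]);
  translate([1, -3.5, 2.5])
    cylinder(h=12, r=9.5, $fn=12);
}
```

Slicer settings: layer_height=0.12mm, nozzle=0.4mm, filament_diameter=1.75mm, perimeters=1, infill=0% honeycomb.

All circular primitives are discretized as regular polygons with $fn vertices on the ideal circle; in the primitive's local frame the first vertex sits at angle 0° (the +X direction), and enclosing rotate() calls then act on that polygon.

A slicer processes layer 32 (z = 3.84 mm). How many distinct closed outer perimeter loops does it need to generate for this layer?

1

At z = 3.84 mm: the 27×19 cube contributes its full rectangle; the r=9.5 cylinder at (1, -3.5) contributes a regular 12-gon of circumradius 9.5; Taking the union: the regions partially overlap (shared area 41.94 mm²), so overlapping operands fuse into one piece — 1 connected region. The result has 1 disconnected region.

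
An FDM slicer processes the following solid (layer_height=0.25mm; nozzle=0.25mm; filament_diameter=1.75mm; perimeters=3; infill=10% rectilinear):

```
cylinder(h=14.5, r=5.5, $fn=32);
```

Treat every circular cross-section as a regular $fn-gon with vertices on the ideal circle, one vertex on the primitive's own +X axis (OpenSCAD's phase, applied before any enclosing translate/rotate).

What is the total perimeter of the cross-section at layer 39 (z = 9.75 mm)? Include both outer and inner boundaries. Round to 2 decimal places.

At z = 9.75 mm: the r=5.5 cylinder gives a regular 32-gon of circumradius 5.5 (constant along its height) (perimeter = 2·32·5.500·sin(180°/32) = 34.50 mm). Overall, the cross-section is a single solid region. Total boundary length (outer) = 34.50 mm.

34.50 mm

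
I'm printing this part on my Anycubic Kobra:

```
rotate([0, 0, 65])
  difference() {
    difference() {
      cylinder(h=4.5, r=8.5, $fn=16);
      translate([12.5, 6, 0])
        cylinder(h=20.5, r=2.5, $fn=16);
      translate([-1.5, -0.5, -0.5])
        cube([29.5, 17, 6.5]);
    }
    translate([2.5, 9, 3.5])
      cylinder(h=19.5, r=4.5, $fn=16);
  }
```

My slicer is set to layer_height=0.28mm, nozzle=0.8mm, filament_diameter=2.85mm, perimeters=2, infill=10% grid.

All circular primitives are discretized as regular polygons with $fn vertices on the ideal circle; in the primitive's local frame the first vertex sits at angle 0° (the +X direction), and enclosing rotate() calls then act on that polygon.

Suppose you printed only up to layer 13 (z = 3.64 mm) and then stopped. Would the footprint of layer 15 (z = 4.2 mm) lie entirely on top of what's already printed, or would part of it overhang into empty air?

entirely on top

Compare the two slices. At z = 3.64: the r=8.5 cylinder gives a regular 16-gon of circumradius 8.5 (constant along its height) (area = (16/2)·8.500²·sin(360°/16) = 221.19 mm²); the r=2.5 cylinder at (12.5, 6) gives a regular 16-gon of circumradius 2.5 (constant along its height) (area = (16/2)·2.500²·sin(360°/16) = 19.13 mm²); the cube at (-1.5, -0.5) (footprint 29.5×17) is included at this height (area 501.50 mm²); Subtracting the remaining from the first: starting from the r=8.5 cylinder (221.19 mm²), the r=2.5 cylinder at (12.5, 6) misses the remaining region (no effect); the 29.5×17 cube at (-1.5, -0.5) partially overlaps it — only the 72.80 mm² overlap (of its 501.50 mm²) is removed, clipping the outline — area = 148.39 mm²; the cylinder at (2.5, 9): section is a regular 16-gon, circumradius r=4.5 (area = (16/2)·4.500²·sin(360°/16) = 61.99 mm²); After the difference (first − rest): starting from the result so far (148.39 mm²), the r=4.5 cylinder at (2.5, 9) partially overlaps it — only the 0.24 mm² overlap (of its 61.99 mm²) is removed, clipping the outline — area = 148.15 mm²; (whole slice rotated 65° about Z — lengths, areas and connectivity unchanged). At z = 4.2: the cylinder: section is a regular 16-gon, circumradius r=8.5 (area = (16/2)·8.500²·sin(360°/16) = 221.19 mm²); the r=2.5 cylinder at (12.5, 6) gives a regular 16-gon of circumradius 2.5 (constant along its height) (area = (16/2)·2.500²·sin(360°/16) = 19.13 mm²); the cube at (-1.5, -0.5) (footprint 29.5×17) is included at this height (area 501.50 mm²); Taking the first minus the rest: starting from the r=8.5 cylinder (221.19 mm²), the r=2.5 cylinder at (12.5, 6) misses the remaining region (no effect); the 29.5×17 cube at (-1.5, -0.5) partially overlaps it — only the 72.80 mm² overlap (of its 501.50 mm²) is removed, clipping the outline — area = 148.39 mm²; the r=4.5 cylinder at (2.5, 9) gives a regular 16-gon of circumradius 4.5 (constant along its height) (area = (16/2)·4.500²·sin(360°/16) = 61.99 mm²); Subtracting the remaining from the first: starting from that combined region (148.39 mm²), the r=4.5 cylinder at (2.5, 9) partially overlaps it — only the 0.24 mm² overlap (of its 61.99 mm²) is removed, clipping the outline — area = 148.15 mm²; (whole slice rotated 65° about Z — lengths, areas and connectivity unchanged). Checking containment: the cross-section at z = 4.2 is a subset of the cross-section at z = 3.64.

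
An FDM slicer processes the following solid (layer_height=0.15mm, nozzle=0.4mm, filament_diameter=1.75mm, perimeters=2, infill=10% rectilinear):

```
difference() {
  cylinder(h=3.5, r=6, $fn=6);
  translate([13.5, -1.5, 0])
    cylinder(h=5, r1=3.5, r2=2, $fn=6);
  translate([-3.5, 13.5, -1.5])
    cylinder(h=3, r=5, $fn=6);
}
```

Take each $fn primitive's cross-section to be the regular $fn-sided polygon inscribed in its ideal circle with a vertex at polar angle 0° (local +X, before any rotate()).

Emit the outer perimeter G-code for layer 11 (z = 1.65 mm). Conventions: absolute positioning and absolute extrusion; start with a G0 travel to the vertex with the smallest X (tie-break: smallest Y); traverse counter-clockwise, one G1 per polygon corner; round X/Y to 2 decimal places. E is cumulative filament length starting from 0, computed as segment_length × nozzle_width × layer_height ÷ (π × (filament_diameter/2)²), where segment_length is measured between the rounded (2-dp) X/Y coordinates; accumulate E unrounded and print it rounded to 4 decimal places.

G0 X-6.00 Y0.00 Z1.65
G1 X-3.00 Y-5.20 E0.1498
G1 X3.00 Y-5.20 E0.2994
G1 X6.00 Y0.00 E0.4492
G1 X3.00 Y5.20 E0.5989
G1 X-3.00 Y5.20 E0.7486
G1 X-6.00 Y0.00 E0.8984

At z = 1.65 mm: the cylinder: section is a regular 6-gon, circumradius r=6; the cone at (13.5, -1.5) contributes a regular 6-gon of circumradius 3.005 (interpolated between r1=3.5 and r2=2 at t=0.330); the cylinder at (-3.5, 13.5) is not intersected at this z (z outside [-1.5, 1.5]); Subtracting the remaining from the first: starting from the r=6 cylinder, the cone at (13.5, -1.5) misses the remaining region (no effect) — 1 connected region. The outline is a single polygon with 6 vertices. Extrusion per mm of travel: 0.4 × 0.15 / (π × 0.875²) = 0.024945. Accumulating E over each segment gives final E = 0.8984.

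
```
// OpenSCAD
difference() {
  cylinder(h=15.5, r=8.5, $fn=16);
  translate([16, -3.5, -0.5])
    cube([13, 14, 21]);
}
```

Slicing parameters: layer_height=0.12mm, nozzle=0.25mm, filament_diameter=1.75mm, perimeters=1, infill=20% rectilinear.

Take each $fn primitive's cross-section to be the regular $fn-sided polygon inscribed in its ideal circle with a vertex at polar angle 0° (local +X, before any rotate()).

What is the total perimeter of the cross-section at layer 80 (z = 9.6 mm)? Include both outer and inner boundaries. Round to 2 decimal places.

At z = 9.6 mm: the r=8.5 cylinder gives a regular 16-gon of circumradius 8.5 (constant along its height) (perimeter = 2·16·8.500·sin(180°/16) = 53.06 mm); the cube at (16, -3.5) is present — its section is the full 13×14 rectangle (perimeter 54.00 mm); Taking the first minus the rest: starting from the r=8.5 cylinder, the 13×14 cube at (16, -3.5) misses the remaining region (no effect) — boundary = 53.06 mm. Overall, the cross-section is a single solid region. Total boundary length (outer) = 53.06 mm.

53.06 mm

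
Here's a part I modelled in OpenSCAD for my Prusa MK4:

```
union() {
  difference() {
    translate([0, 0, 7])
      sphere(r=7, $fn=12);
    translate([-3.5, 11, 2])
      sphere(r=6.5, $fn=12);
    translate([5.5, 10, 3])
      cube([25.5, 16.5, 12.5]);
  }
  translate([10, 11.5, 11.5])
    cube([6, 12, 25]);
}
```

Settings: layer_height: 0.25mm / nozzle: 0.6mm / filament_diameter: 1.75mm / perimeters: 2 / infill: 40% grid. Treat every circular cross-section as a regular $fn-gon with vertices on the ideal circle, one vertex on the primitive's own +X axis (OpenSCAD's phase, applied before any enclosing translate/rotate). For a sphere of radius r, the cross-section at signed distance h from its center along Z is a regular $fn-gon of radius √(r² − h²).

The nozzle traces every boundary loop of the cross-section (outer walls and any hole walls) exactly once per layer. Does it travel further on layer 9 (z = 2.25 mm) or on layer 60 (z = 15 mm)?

Layer 9 (z = 2.25): the r=7 sphere contributes a regular 12-gon of circumradius √(7²−4.75²) = 5.142 (perimeter = 2·12·5.142·sin(180°/12) = 31.94 mm); the r=6.5 sphere at (-3.5, 11) slices to a regular 12-gon of circumradius 6.495 (√(r²−h²) with h=0.25 from center) (perimeter = 2·12·6.495·sin(180°/12) = 40.35 mm); the cube at (5.5, 10) is not intersected at this z (z outside [3, 15.5]); After the difference (first − rest): starting from the r=7 sphere, the r=6.5 sphere at (-3.5, 11) misses the remaining region (no effect) — boundary = 31.94 mm; the cube at (10, 11.5) is absent (z outside [11.5, 36.5]); Combining (union): only that combined region is present, so the union is just that shape — boundary = 31.94 mm. So its perimeter = 31.94 mm. Layer 60 (z = 15): the sphere is absent (|z−center|=8.000 > r=7); the sphere at (-3.5, 11) is absent (|z−center|=13.000 > r=6.5); the cube at (5.5, 10) (footprint 25.5×16.5) is included at this height (perimeter 84.00 mm); After the difference (first − rest): the first operand is absent here, so nothing remains; the 6×12 cube at (10, 11.5) contributes its full rectangle (perimeter 36.00 mm); Taking the union: only the 6×12 cube at (10, 11.5) is present, so the union is just that shape — boundary = 36.00 mm. So its perimeter = 36.00 mm. Layer 60 is larger (36.00 vs 31.94 mm).

layer 60 (z = 15 mm)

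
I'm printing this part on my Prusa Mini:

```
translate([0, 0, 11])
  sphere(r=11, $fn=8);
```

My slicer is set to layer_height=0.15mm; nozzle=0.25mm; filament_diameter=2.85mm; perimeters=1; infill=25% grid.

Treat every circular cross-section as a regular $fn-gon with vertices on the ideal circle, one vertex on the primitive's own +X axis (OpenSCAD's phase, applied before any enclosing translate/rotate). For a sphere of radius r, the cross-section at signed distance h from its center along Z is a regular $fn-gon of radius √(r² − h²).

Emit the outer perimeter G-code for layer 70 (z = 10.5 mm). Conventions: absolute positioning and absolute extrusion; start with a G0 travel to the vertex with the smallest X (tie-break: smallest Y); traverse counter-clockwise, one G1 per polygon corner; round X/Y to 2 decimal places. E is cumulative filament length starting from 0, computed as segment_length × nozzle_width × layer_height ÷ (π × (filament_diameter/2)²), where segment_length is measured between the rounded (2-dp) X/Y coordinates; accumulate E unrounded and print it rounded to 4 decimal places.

G0 X-10.99 Y0.00 Z10.50
G1 X-7.77 Y-7.77 E0.0494
G1 X0.00 Y-10.99 E0.0989
G1 X7.77 Y-7.77 E0.1483
G1 X10.99 Y0.00 E0.1978
G1 X7.77 Y7.77 E0.2472
G1 X0.00 Y10.99 E0.2966
G1 X-7.77 Y7.77 E0.3461
G1 X-10.99 Y0.00 E0.3955

At z = 10.5 mm: the r=11 sphere contributes a regular 8-gon of circumradius √(11²−0.5²) = 10.989. The outline is a single polygon with 8 vertices. Extrusion per mm of travel: 0.25 × 0.15 / (π × 1.425²) = 0.005878. Accumulating E over each segment gives final E = 0.3955.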